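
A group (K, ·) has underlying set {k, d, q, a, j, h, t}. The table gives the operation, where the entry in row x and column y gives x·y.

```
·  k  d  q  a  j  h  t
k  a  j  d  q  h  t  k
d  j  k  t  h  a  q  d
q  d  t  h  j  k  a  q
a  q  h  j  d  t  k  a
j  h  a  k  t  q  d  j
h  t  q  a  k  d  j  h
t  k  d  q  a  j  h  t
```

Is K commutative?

Yes

Check whether the table is symmetric across its main diagonal.
Every entry (row x, col y) equals the entry (row y, col x), so K is abelian.
(In fact K ≅ the cyclic group Z_7.)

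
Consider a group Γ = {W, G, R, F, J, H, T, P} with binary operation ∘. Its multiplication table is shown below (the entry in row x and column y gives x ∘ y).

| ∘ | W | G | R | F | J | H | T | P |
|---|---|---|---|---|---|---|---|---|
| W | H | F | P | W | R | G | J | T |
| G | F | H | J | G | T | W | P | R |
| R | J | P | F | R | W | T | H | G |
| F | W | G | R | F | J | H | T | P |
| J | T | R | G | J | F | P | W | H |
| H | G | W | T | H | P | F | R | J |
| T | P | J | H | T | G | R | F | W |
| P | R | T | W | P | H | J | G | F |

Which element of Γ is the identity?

The identity e satisfies e ∘ x = x for all x, so its row in the table reproduces the column headers.
Row F reads: W, G, R, F, J, H, T, P — exactly the header order. So F is the identity.

F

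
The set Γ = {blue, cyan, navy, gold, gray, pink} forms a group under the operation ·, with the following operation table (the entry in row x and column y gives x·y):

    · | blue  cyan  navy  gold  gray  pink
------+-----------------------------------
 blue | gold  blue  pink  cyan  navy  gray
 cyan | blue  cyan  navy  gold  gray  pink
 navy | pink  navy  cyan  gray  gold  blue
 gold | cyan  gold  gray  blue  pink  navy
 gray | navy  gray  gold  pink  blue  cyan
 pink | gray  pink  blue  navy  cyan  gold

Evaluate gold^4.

gold^1 = gold
gold^2 = gold·gold = blue
gold^3 = blue·gold = cyan
gold^4 = cyan·gold = gold

gold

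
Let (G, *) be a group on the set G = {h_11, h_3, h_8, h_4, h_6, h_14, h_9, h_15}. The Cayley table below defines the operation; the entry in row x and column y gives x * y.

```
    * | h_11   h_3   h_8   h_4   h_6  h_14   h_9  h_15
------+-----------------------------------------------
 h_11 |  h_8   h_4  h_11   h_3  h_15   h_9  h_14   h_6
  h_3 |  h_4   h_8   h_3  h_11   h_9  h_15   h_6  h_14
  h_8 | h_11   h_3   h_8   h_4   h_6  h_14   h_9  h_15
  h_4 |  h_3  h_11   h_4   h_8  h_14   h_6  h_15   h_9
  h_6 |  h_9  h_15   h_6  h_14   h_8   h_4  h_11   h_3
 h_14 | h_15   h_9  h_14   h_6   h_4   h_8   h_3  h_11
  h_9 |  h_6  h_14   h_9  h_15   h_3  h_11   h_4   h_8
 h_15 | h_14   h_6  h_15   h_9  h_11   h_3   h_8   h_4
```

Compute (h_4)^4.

h_4^1 = h_4
h_4^2 = h_4 * h_4 = h_8
h_4^3 = h_8 * h_4 = h_4
h_4^4 = h_4 * h_4 = h_8

h_8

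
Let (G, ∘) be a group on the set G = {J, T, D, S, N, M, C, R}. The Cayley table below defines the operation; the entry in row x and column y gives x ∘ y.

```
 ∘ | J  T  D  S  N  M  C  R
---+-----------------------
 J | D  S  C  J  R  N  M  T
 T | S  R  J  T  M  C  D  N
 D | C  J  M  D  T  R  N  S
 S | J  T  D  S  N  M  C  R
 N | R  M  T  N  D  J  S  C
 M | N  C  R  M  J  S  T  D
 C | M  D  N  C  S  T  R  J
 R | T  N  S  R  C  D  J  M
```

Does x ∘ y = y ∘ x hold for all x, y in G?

Yes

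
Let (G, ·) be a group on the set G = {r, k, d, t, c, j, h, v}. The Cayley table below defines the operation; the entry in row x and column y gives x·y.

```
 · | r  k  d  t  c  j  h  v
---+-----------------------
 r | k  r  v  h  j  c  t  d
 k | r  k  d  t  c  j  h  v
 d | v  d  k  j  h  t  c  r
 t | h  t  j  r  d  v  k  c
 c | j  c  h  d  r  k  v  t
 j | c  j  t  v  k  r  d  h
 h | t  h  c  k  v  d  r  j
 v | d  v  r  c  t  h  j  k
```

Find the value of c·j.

k

Read row c, column j: c·j = k.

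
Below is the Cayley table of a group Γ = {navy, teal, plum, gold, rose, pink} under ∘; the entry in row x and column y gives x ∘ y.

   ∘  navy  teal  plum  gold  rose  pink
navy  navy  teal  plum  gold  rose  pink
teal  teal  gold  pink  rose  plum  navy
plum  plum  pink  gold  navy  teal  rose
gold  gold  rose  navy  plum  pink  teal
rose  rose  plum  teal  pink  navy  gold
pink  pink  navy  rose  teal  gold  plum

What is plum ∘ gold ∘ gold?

gold

plum ∘ gold = navy
navy ∘ gold = gold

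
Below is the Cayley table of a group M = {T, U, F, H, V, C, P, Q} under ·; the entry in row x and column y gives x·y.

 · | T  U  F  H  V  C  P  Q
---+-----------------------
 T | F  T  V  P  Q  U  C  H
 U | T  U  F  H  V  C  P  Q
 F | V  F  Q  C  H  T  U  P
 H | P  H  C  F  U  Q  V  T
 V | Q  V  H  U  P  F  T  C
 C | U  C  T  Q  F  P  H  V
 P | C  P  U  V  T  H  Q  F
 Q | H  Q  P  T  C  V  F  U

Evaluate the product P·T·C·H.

P·T = C
C·C = P
P·H = V

V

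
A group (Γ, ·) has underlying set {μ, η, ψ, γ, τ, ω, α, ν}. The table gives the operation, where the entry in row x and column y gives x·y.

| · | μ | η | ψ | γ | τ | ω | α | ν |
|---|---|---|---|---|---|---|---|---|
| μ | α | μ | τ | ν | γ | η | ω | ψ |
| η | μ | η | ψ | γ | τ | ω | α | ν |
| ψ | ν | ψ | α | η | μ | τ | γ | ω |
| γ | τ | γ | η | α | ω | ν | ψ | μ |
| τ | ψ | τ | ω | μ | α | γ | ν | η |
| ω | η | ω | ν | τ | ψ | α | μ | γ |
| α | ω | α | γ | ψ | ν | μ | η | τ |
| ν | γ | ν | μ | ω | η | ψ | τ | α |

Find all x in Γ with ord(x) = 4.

Identity is η. Compute the order of each non-identity element by repeated multiplication:
  μ: μ → α → ω → η  (order 4)
  ψ: ψ → α → γ → η  (order 4)
  γ: γ → α → ψ → η  (order 4)
  τ: τ → α → ν → η  (order 4)
  ω: ω → α → μ → η  (order 4)
  α: α → η  (order 2)
  ν: ν → α → τ → η  (order 4)
Elements of order 4: {γ, μ, ν, τ, ψ, ω}.

{γ, μ, ν, τ, ψ, ω}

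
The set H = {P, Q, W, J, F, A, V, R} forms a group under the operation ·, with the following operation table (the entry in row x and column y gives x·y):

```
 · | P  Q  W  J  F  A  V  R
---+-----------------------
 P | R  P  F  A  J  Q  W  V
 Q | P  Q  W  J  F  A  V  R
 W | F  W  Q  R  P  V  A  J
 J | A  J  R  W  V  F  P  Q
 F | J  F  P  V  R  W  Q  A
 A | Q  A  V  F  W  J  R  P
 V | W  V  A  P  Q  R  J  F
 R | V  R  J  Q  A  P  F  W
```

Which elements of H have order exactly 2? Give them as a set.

{W}

Identity is Q. Compute the order of each non-identity element by repeated multiplication:
  P: P → R → V → W → F → J → A → Q  (order 8)
  W: W → Q  (order 2)
  J: J → W → R → Q  (order 4)
  F: F → R → A → W → P → J → V → Q  (order 8)
  A: A → J → F → W → V → R → P → Q  (order 8)
  V: V → J → P → W → A → R → F → Q  (order 8)
  R: R → W → J → Q  (order 4)
Elements of order 2: {W}.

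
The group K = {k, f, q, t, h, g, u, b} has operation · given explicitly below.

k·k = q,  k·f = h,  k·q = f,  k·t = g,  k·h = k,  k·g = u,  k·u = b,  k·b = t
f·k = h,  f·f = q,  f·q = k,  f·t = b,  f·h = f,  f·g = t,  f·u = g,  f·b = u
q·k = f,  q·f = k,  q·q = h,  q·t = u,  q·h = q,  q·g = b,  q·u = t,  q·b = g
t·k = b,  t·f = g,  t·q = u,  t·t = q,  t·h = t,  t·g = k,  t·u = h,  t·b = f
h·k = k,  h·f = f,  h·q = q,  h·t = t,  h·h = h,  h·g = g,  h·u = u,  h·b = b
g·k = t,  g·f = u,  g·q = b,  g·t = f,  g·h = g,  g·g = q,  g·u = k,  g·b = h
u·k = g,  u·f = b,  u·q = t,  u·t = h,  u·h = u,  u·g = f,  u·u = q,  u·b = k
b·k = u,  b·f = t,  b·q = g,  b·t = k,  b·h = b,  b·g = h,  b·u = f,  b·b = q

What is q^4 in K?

h

q^1 = q
q^2 = q·q = h
q^3 = h·q = q
q^4 = q·q = h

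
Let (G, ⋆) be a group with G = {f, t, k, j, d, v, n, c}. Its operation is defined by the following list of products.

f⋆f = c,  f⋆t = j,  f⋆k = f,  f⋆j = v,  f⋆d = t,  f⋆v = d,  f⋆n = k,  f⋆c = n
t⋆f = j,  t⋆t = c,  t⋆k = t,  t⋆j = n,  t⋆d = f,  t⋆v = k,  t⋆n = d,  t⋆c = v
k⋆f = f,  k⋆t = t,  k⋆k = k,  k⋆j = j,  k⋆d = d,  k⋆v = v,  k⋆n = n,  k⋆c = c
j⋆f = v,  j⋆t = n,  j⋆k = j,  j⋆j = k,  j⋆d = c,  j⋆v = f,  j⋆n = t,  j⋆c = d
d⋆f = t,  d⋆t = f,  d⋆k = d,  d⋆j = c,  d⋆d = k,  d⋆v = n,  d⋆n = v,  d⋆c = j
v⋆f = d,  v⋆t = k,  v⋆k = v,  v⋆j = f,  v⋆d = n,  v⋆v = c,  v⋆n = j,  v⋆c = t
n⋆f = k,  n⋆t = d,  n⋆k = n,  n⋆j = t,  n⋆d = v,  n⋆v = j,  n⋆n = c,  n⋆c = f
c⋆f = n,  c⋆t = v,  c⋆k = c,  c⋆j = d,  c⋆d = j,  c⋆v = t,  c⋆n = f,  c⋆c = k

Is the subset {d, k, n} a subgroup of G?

No

n ⋆ n = c, which is not in {d, k, n}.
The subset is not closed under ⋆, so it is not a subgroup.
(Structurally, G here is isomorphic to Z_2 x Z_4.)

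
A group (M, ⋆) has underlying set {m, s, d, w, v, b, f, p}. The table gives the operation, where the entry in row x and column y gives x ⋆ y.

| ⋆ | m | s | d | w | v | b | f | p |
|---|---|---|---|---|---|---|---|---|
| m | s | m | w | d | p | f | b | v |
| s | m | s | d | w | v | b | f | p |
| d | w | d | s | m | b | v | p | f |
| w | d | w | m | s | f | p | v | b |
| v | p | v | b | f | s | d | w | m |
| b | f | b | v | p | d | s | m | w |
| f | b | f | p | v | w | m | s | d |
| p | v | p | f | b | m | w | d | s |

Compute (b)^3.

b^1 = b
b^2 = b ⋆ b = s
b^3 = s ⋆ b = b

b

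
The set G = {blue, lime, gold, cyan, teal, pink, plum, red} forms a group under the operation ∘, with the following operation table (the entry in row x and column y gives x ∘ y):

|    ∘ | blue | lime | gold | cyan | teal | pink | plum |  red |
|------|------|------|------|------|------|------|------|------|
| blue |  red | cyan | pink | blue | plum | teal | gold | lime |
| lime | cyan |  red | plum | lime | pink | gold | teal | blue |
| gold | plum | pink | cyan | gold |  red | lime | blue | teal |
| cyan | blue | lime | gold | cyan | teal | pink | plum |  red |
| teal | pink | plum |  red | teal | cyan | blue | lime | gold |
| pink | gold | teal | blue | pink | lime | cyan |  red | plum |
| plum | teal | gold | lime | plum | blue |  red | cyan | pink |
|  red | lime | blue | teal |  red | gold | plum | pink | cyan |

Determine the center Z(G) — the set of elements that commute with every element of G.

{cyan, red}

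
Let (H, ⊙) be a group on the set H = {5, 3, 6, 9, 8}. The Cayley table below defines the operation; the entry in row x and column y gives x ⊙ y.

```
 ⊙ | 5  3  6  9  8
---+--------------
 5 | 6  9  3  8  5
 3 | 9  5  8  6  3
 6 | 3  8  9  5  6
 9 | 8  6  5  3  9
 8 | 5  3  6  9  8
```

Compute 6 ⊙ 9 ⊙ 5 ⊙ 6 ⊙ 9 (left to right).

6 ⊙ 9 = 5
5 ⊙ 5 = 6
6 ⊙ 6 = 9
9 ⊙ 9 = 3
(Structurally, H here is isomorphic to the cyclic group Z_5.)

3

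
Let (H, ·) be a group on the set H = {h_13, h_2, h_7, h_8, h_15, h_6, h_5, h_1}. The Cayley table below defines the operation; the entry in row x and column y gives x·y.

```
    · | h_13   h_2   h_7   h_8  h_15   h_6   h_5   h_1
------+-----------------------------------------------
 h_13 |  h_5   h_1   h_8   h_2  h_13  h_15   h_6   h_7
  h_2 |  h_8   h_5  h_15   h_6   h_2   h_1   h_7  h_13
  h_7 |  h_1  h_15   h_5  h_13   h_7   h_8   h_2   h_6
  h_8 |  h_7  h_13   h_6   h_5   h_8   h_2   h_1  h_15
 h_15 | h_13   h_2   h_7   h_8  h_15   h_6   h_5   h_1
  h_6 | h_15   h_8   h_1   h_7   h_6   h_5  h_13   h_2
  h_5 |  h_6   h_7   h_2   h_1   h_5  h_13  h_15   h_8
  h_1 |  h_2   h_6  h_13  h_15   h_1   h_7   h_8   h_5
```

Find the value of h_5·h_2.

h_7

Read row h_5, column h_2: h_5·h_2 = h_7.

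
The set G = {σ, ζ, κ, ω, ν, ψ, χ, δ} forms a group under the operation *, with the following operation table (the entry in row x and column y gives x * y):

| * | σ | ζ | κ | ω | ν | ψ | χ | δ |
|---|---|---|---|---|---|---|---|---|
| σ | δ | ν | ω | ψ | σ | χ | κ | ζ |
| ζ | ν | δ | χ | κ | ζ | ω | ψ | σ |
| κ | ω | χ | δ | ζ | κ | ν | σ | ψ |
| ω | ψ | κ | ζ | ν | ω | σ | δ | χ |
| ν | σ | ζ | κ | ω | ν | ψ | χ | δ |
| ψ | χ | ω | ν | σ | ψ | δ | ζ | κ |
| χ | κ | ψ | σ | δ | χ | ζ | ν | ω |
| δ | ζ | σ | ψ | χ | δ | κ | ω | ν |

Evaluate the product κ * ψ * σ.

κ * ψ = ν
ν * σ = σ

σ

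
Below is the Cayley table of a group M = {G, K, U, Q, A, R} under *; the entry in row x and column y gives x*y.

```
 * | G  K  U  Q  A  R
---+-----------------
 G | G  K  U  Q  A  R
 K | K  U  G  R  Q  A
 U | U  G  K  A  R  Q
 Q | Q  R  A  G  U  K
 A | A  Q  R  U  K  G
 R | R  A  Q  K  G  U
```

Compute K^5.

U

K^1 = K
K^2 = K*K = U
K^3 = U*K = G
K^4 = G*K = K
K^5 = K*K = U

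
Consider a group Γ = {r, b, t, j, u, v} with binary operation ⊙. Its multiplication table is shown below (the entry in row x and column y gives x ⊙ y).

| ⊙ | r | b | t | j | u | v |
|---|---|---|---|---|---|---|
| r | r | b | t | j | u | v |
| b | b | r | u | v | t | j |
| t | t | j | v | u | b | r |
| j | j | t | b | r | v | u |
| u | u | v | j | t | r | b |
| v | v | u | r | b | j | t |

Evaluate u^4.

r

u^1 = u
u^2 = u ⊙ u = r
u^3 = r ⊙ u = u
u^4 = u ⊙ u = r
(Structurally, Γ here is isomorphic to the symmetric group S_3.)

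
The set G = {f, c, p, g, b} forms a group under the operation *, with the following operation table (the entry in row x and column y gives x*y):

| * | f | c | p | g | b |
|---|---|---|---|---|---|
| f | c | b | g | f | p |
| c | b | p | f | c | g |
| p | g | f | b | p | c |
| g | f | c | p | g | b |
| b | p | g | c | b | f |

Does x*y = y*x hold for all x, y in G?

Yes

Check whether the table is symmetric across its main diagonal.
Every entry (row x, col y) equals the entry (row y, col x), so G is abelian.
(In fact G ≅ the cyclic group Z_5.)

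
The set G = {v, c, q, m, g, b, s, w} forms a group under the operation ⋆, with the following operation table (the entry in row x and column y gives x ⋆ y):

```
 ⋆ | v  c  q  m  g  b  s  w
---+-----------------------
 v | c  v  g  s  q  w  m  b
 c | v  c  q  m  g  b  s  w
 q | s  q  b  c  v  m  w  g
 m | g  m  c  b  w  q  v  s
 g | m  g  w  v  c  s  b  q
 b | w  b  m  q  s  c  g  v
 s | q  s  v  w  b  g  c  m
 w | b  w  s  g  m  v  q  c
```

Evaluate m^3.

q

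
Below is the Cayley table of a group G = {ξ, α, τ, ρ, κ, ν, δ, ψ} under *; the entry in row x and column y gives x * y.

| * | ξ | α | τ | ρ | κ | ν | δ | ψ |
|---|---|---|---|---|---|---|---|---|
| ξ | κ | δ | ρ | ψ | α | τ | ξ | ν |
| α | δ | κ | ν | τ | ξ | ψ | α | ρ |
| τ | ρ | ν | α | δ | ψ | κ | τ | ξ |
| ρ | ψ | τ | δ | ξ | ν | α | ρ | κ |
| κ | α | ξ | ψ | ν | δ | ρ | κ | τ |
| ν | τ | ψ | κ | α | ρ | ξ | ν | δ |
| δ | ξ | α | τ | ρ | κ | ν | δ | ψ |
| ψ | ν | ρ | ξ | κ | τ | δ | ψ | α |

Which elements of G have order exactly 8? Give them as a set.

{ν, ρ, τ, ψ}

Identity is δ. Compute the order of each non-identity element by repeated multiplication:
  ξ: ξ → κ → α → δ  (order 4)
  α: α → κ → ξ → δ  (order 4)
  τ: τ → α → ν → κ → ψ → ξ → ρ → δ  (order 8)
  ρ: ρ → ξ → ψ → κ → ν → α → τ → δ  (order 8)
  κ: κ → δ  (order 2)
  ν: ν → ξ → τ → κ → ρ → α → ψ → δ  (order 8)
  ψ: ψ → α → ρ → κ → τ → ξ → ν → δ  (order 8)
Elements of order 8: {ν, ρ, τ, ψ}.
(Structurally, G here is isomorphic to the cyclic group Z_8.)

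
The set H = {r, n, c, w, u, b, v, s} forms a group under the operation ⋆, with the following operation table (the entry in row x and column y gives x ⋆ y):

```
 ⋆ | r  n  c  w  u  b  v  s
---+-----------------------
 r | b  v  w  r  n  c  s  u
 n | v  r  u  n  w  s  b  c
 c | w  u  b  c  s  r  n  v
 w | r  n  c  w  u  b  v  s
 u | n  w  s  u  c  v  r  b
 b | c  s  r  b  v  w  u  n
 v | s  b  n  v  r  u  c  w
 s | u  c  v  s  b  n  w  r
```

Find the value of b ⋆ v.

Read row b, column v: b ⋆ v = u.
(Structurally, H here is isomorphic to the cyclic group Z_8.)

u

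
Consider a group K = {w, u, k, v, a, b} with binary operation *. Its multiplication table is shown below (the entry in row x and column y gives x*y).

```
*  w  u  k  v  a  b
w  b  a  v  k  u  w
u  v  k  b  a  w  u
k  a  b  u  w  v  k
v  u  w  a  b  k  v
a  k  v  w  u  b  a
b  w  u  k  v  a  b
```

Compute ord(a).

2

The identity element is b (its row matches the header).
a^1 = a
a^2 = a*a = b
The first power of a equal to the identity is a^2, so ord(a) = 2.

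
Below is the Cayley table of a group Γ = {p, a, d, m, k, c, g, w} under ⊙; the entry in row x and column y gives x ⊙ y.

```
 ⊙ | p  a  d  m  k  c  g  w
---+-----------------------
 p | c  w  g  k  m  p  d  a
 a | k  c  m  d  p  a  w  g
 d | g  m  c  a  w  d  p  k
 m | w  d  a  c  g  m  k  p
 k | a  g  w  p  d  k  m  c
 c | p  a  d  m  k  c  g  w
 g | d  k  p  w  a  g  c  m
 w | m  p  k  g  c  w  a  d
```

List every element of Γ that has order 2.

{a, d, g, m, p}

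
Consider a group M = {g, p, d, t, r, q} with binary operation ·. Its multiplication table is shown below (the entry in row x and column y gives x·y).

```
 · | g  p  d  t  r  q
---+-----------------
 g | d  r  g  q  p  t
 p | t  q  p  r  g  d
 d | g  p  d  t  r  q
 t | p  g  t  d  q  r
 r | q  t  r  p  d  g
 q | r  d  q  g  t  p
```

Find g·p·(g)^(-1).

q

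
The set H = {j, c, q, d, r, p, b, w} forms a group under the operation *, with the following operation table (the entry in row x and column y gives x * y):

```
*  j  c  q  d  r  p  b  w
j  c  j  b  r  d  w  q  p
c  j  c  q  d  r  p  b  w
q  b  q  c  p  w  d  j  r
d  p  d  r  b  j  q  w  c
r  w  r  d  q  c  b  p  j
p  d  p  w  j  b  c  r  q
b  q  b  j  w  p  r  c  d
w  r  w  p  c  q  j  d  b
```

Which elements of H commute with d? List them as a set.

Compare row d with column d entry by entry.
w * d = c = d * w, so w commutes with d.
p * d = j but d * p = q, so p does not.
Collecting the elements that commute with d: C(d) = {b, c, d, w}.

{b, c, d, w}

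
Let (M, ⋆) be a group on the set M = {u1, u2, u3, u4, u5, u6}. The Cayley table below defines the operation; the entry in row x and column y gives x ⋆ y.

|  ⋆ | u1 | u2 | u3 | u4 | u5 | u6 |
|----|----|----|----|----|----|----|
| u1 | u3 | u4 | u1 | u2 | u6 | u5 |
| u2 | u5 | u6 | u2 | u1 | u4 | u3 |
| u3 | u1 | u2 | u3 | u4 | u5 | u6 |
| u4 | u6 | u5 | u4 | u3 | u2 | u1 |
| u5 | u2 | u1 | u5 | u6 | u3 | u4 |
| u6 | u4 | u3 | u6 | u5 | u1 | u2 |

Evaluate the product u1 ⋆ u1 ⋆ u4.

u1 ⋆ u1 = u3
u3 ⋆ u4 = u4
(Structurally, M here is isomorphic to the symmetric group S_3.)

u4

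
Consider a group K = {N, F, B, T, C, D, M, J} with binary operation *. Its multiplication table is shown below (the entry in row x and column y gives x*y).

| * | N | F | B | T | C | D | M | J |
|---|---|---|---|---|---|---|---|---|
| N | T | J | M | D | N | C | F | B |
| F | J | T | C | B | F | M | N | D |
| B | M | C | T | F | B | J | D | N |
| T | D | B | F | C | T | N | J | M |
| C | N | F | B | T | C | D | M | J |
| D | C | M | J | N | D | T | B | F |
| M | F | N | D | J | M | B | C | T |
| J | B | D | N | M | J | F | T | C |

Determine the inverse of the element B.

F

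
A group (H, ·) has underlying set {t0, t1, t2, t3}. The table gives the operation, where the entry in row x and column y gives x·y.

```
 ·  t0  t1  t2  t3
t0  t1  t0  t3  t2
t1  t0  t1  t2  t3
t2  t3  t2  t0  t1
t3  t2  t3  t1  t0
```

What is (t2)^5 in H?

t2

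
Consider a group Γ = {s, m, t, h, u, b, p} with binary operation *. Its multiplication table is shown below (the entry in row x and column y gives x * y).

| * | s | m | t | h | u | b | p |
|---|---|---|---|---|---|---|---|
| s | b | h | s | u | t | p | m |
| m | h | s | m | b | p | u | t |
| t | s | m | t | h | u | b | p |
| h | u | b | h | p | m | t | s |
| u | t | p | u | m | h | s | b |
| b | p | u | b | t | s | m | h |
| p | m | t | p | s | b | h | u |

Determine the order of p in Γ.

The identity element is t (its row matches the header).
p^1 = p
p^2 = p * p = u
p^3 = u * p = b
p^4 = b * p = h
p^5 = h * p = s
p^6 = s * p = m
p^7 = m * p = t
The first power of p equal to the identity is p^7, so ord(p) = 7.
(Structurally, Γ here is isomorphic to the cyclic group Z_7.)

7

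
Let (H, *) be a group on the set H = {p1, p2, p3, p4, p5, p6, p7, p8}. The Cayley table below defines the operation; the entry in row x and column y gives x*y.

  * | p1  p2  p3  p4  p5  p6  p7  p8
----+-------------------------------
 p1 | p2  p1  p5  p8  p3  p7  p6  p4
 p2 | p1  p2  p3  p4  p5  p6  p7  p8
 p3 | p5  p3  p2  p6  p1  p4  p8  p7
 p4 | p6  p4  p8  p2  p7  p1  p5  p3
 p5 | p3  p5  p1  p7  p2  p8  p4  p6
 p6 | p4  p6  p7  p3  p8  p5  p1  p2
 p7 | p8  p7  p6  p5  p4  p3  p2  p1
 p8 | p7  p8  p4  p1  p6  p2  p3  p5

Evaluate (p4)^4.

p2

p4^1 = p4
p4^2 = p4*p4 = p2
p4^3 = p2*p4 = p4
p4^4 = p4*p4 = p2
(Structurally, H here is isomorphic to the dihedral group D_4.)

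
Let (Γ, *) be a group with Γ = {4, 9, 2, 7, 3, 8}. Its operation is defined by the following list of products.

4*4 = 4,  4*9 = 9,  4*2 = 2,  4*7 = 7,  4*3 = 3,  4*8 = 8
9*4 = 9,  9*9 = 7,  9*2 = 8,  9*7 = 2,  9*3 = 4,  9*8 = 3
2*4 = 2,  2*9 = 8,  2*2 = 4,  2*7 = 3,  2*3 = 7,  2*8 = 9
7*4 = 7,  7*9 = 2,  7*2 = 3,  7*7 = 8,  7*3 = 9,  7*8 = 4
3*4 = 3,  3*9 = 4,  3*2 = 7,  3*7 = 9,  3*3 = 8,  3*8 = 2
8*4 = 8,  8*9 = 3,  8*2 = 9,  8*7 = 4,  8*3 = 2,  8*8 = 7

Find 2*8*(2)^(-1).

The identity is 4. In row 2, the entry 4 sits in column 2, so 2^(-1) = 2.
2*8 = 9
9*2 = 8

8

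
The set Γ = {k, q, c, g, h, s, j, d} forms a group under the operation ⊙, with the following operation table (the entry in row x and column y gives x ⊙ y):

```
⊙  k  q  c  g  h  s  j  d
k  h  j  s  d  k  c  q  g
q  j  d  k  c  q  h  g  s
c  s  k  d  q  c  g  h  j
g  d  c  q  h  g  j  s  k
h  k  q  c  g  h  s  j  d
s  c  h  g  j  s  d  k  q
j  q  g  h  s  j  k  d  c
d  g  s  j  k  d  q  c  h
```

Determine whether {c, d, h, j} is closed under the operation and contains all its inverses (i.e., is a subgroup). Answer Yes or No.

Yes

{c, d, h, j} contains the identity h.
Checking products: every product of two elements of {c, d, h, j} (read from the table) lies in {c, d, h, j}, so the set is closed.
In a finite group, a nonempty closed subset is a subgroup. So {c, d, h, j} ≤ Γ.
(Structurally, Γ here is isomorphic to Z_2 x Z_4.)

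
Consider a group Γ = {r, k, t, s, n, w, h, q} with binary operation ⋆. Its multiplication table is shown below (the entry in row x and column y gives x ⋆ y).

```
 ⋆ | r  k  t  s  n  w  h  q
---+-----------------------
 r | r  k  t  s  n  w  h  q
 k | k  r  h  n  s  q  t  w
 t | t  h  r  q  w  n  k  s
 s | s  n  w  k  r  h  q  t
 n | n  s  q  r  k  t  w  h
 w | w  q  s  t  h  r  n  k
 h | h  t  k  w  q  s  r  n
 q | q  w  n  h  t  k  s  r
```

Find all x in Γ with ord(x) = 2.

{h, k, q, t, w}

Identity is r. Compute the order of each non-identity element by repeated multiplication:
  k: k → r  (order 2)
  t: t → r  (order 2)
  s: s → k → n → r  (order 4)
  n: n → k → s → r  (order 4)
  w: w → r  (order 2)
  h: h → r  (order 2)
  q: q → r  (order 2)
Elements of order 2: {h, k, q, t, w}.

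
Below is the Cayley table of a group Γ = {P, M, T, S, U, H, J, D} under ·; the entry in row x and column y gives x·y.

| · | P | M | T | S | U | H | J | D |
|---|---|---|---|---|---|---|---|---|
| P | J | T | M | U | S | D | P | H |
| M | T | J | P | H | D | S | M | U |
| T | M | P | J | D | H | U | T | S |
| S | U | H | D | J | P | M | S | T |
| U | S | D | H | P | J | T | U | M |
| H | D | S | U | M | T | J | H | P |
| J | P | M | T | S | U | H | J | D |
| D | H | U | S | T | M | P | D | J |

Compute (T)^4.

J

T^1 = T
T^2 = T·T = J
T^3 = J·T = T
T^4 = T·T = J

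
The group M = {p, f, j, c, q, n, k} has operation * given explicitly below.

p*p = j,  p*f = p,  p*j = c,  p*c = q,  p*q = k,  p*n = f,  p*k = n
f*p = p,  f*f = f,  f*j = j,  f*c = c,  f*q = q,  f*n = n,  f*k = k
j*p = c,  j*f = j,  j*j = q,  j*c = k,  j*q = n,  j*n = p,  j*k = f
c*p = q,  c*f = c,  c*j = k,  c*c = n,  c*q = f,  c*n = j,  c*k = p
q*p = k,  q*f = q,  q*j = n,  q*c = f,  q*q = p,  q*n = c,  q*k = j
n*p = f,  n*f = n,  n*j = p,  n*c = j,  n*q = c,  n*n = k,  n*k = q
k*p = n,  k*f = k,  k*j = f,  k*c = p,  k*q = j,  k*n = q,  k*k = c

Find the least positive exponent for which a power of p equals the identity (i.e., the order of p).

The identity element is f (its row matches the header).
p^1 = p
p^2 = p*p = j
p^3 = j*p = c
p^4 = c*p = q
p^5 = q*p = k
p^6 = k*p = n
p^7 = n*p = f
The first power of p equal to the identity is p^7, so ord(p) = 7.

7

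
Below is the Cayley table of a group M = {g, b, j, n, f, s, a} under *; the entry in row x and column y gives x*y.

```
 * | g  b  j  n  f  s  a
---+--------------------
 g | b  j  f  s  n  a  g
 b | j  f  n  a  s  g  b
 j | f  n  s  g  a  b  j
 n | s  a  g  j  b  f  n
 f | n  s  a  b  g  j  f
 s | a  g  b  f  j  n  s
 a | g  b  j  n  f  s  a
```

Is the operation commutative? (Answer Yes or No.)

Check whether the table is symmetric across its main diagonal.
Every entry (row x, col y) equals the entry (row y, col x), so M is abelian.
(In fact M ≅ the cyclic group Z_7.)

Yes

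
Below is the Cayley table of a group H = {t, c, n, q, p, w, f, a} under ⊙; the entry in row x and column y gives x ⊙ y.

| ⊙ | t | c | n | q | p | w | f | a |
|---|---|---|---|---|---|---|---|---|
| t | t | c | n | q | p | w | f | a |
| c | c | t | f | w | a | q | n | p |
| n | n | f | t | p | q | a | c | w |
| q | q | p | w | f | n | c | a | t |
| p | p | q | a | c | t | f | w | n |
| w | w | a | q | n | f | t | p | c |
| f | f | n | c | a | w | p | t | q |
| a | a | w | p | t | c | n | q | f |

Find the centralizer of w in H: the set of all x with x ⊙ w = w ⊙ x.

{f, p, t, w}

Compare row w with column w entry by entry.
f ⊙ w = p = w ⊙ f, so f commutes with w.
n ⊙ w = a but w ⊙ n = q, so n does not.
Collecting the elements that commute with w: C(w) = {f, p, t, w}.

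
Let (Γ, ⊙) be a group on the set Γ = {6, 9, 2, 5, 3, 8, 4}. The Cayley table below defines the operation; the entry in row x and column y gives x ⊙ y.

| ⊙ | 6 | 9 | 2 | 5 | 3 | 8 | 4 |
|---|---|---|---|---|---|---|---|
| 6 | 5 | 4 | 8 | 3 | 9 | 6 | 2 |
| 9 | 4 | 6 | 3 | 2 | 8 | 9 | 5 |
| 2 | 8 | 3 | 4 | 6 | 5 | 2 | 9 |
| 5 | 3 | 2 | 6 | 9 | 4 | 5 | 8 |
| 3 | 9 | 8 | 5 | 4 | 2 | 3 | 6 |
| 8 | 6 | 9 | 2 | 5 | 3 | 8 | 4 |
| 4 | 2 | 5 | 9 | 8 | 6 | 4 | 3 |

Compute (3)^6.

3^1 = 3
3^2 = 3 ⊙ 3 = 2
3^3 = 2 ⊙ 3 = 5
3^4 = 5 ⊙ 3 = 4
3^5 = 4 ⊙ 3 = 6
3^6 = 6 ⊙ 3 = 9
(Structurally, Γ here is isomorphic to the cyclic group Z_7.)

9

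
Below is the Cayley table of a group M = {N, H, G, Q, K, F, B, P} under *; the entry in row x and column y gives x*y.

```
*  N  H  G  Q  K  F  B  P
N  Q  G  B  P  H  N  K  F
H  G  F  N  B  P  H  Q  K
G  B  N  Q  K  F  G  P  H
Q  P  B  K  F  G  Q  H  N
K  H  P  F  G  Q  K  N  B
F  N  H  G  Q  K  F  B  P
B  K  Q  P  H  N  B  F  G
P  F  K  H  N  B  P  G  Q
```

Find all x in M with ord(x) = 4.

{G, K, N, P}

Identity is F. Compute the order of each non-identity element by repeated multiplication:
  N: N → Q → P → F  (order 4)
  H: H → F  (order 2)
  G: G → Q → K → F  (order 4)
  Q: Q → F  (order 2)
  K: K → Q → G → F  (order 4)
  B: B → F  (order 2)
  P: P → Q → N → F  (order 4)
Elements of order 4: {G, K, N, P}.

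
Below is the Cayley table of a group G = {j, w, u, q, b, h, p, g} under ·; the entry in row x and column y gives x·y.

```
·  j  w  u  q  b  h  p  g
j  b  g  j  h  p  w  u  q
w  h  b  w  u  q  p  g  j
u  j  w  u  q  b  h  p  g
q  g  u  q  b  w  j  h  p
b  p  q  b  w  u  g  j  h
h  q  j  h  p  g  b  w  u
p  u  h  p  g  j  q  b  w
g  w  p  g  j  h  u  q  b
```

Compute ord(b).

2

The identity element is u (its row matches the header).
b^1 = b
b^2 = b·b = u
The first power of b equal to the identity is b^2, so ord(b) = 2.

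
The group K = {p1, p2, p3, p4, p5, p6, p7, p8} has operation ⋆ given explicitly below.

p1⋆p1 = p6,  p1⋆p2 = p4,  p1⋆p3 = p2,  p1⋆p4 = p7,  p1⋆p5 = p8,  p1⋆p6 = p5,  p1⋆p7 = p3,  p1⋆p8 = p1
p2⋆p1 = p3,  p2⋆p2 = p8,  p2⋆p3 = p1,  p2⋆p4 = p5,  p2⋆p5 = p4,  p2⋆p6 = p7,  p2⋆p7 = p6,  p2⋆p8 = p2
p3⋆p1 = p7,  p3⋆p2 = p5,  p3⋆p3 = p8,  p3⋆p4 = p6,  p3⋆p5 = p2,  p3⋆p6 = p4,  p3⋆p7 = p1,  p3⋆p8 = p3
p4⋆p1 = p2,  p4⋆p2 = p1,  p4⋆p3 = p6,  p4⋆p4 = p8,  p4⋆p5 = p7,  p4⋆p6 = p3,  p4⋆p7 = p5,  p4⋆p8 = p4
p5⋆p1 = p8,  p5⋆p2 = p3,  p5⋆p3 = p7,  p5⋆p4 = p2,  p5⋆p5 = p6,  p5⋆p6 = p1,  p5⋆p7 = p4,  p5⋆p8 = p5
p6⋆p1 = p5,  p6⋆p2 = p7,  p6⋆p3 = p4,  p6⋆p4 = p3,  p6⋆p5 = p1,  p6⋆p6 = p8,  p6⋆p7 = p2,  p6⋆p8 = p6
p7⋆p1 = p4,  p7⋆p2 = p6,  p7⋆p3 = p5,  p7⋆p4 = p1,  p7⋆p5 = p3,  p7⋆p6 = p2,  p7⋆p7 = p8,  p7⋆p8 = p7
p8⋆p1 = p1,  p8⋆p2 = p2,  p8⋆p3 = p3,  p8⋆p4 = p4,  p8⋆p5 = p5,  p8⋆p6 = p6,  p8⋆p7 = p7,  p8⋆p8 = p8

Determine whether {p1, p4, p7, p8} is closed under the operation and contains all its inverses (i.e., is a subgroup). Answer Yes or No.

p1 ⋆ p1 = p6, which is not in {p1, p4, p7, p8}.
The subset is not closed under ⋆, so it is not a subgroup.

No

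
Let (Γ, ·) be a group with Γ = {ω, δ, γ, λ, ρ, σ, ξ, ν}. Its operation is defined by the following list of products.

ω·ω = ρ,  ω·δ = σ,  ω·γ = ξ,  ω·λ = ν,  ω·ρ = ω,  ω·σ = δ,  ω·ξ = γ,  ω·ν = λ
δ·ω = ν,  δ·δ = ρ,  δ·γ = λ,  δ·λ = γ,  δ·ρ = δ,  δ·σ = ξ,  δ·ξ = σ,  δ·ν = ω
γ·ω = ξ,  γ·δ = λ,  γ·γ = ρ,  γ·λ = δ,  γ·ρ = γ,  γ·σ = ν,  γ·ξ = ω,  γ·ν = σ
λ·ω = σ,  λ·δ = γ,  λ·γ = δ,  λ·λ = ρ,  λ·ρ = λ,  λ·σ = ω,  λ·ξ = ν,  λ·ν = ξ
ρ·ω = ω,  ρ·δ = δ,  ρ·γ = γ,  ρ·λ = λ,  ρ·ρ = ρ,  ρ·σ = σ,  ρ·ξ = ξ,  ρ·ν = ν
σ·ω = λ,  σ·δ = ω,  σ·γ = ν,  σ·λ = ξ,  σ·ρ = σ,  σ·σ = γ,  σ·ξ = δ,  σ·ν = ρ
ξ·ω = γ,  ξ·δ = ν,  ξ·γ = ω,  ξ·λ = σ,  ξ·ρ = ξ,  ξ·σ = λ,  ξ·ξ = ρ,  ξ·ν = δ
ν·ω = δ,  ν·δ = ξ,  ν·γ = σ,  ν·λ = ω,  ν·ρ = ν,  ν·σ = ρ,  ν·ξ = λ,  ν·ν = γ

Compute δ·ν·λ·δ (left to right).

δ·ν = ω
ω·λ = ν
ν·δ = ξ

ξ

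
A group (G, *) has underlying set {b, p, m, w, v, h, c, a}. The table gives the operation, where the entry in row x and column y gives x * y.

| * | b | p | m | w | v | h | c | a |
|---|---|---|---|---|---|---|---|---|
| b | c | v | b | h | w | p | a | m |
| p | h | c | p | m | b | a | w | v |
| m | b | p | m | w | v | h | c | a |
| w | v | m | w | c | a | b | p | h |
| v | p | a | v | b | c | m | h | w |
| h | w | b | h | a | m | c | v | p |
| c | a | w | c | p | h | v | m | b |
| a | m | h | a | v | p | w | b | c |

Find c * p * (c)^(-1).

The identity is m. In row c, the entry m sits in column c, so c^(-1) = c.
c * p = w
w * c = p

p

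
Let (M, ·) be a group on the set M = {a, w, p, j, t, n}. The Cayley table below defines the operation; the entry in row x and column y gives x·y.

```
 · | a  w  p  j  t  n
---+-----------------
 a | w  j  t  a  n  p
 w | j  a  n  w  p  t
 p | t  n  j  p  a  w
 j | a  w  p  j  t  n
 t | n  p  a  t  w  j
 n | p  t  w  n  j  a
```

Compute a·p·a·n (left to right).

a·p = t
t·a = n
n·n = a
(Structurally, M here is isomorphic to the cyclic group Z_6.)

a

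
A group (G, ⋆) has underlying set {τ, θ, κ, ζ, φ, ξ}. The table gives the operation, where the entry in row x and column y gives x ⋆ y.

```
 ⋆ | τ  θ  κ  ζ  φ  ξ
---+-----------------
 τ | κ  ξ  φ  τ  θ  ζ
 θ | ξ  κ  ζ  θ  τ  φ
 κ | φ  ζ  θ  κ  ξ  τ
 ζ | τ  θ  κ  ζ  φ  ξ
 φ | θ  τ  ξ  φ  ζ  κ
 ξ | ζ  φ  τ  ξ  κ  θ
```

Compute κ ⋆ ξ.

Read row κ, column ξ: κ ⋆ ξ = τ.
(Structurally, G here is isomorphic to the cyclic group Z_6.)

τ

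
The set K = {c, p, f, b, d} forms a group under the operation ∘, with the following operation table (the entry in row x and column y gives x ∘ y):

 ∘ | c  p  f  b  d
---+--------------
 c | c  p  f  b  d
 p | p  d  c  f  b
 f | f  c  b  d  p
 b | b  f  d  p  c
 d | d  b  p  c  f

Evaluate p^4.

f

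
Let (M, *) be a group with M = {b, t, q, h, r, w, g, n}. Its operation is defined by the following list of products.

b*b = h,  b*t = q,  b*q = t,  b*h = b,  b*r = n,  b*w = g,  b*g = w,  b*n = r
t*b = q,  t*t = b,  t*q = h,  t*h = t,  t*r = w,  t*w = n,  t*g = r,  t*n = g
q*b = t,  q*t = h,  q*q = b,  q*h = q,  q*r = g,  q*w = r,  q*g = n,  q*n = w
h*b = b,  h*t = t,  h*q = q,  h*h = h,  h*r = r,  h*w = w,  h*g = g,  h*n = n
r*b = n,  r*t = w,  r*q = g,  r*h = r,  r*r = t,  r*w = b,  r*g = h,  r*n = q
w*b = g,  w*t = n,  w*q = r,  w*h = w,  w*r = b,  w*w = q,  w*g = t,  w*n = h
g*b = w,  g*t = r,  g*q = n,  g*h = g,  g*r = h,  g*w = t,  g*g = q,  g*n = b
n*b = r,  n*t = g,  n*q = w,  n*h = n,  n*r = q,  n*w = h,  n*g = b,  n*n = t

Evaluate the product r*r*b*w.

r

r*r = t
t*b = q
q*w = r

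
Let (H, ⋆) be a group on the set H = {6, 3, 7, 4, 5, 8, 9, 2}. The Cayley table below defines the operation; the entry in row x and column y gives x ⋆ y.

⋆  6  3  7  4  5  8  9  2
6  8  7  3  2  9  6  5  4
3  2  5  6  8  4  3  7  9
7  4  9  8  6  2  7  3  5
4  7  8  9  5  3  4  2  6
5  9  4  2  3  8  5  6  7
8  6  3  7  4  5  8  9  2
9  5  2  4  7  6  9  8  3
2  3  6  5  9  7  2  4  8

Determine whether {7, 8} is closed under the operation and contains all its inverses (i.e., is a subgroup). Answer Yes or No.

Yes

{7, 8} contains the identity 8.
Checking products: every product of two elements of {7, 8} (read from the table) lies in {7, 8}, so the set is closed.
In a finite group, a nonempty closed subset is a subgroup. So {7, 8} ≤ H.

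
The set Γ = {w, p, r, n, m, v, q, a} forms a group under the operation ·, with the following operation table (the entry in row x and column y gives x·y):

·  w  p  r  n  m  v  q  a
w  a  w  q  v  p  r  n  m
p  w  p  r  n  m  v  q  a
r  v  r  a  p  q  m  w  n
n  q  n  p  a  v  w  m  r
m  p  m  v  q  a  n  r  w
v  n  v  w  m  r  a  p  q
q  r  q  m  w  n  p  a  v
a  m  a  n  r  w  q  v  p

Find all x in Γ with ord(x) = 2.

{a}

Identity is p. Compute the order of each non-identity element by repeated multiplication:
  w: w → a → m → p  (order 4)
  r: r → a → n → p  (order 4)
  n: n → a → r → p  (order 4)
  m: m → a → w → p  (order 4)
  v: v → a → q → p  (order 4)
  q: q → a → v → p  (order 4)
  a: a → p  (order 2)
Elements of order 2: {a}.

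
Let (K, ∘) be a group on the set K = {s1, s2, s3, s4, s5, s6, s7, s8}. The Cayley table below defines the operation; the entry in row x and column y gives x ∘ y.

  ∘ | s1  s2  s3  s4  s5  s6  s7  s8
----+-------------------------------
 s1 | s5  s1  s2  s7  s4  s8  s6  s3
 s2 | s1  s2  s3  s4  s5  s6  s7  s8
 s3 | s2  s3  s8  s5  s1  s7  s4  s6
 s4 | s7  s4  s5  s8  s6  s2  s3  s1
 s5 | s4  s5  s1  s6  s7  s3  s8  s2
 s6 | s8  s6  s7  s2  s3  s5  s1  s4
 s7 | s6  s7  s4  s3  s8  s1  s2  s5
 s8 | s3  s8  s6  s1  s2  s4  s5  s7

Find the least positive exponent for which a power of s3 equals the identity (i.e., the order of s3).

The identity element is s2 (its row matches the header).
s3^1 = s3
s3^2 = s3 ∘ s3 = s8
s3^3 = s8 ∘ s3 = s6
s3^4 = s6 ∘ s3 = s7
s3^5 = s7 ∘ s3 = s4
s3^6 = s4 ∘ s3 = s5
s3^7 = s5 ∘ s3 = s1
s3^8 = s1 ∘ s3 = s2
The first power of s3 equal to the identity is s3^8, so ord(s3) = 8.
(Structurally, K here is isomorphic to the cyclic group Z_8.)

8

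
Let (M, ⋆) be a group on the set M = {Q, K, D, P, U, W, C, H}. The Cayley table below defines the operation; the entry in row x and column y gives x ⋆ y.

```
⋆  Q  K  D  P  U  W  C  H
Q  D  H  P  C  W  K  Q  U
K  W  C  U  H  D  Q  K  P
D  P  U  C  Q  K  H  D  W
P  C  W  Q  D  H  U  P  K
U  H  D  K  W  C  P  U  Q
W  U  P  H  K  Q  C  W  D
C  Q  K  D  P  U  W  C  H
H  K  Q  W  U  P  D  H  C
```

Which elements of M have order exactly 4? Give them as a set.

{P, Q}

Identity is C. Compute the order of each non-identity element by repeated multiplication:
  Q: Q → D → P → C  (order 4)
  K: K → C  (order 2)
  D: D → C  (order 2)
  P: P → D → Q → C  (order 4)
  U: U → C  (order 2)
  W: W → C  (order 2)
  H: H → C  (order 2)
Elements of order 4: {P, Q}.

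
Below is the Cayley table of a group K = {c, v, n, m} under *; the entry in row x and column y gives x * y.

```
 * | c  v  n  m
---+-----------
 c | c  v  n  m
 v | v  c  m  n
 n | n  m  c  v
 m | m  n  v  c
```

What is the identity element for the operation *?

The identity e satisfies e * x = x for all x, so its row in the table reproduces the column headers.
Row c reads: c, v, n, m — exactly the header order. So c is the identity.

c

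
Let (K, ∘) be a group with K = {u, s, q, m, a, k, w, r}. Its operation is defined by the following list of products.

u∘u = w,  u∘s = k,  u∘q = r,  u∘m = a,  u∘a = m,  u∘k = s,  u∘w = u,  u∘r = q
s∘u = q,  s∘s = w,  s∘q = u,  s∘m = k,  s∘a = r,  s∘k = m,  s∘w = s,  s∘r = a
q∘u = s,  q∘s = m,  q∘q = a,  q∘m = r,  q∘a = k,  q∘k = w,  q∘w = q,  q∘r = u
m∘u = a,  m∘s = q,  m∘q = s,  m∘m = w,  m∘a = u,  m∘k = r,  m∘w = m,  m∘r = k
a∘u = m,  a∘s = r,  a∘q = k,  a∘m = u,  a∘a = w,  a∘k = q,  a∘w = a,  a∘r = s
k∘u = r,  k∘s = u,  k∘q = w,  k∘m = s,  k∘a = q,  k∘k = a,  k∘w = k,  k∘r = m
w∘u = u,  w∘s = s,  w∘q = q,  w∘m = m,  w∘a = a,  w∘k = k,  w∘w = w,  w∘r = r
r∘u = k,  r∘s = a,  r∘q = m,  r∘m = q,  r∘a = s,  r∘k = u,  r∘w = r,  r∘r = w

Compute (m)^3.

m

m^1 = m
m^2 = m ∘ m = w
m^3 = w ∘ m = m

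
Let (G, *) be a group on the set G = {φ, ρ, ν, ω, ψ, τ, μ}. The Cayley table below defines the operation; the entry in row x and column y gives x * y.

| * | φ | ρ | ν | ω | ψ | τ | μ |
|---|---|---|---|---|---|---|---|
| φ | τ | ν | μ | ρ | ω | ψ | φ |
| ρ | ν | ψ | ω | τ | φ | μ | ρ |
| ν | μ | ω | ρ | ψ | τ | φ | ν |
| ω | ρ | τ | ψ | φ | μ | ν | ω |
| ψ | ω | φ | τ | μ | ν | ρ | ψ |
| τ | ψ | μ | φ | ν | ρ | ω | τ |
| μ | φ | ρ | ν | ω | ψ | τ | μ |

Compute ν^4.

ψ

ν^1 = ν
ν^2 = ν * ν = ρ
ν^3 = ρ * ν = ω
ν^4 = ω * ν = ψ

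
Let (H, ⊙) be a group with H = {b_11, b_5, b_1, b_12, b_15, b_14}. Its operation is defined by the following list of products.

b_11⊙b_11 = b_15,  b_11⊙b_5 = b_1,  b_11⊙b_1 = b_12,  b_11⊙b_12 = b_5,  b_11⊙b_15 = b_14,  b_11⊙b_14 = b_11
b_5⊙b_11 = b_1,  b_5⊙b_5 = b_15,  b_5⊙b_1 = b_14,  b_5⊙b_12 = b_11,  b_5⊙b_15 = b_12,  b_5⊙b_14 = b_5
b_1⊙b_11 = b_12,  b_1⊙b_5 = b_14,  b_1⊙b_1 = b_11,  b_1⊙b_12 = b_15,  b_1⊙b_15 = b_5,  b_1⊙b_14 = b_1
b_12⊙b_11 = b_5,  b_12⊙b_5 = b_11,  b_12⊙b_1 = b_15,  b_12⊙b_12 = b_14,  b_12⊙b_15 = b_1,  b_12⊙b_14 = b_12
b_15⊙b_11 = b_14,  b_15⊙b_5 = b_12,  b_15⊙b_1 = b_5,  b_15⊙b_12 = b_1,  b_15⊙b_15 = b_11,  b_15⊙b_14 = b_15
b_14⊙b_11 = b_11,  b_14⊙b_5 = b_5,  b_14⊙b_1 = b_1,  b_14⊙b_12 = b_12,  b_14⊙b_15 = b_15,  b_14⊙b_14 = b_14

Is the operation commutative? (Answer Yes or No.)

Check whether the table is symmetric across its main diagonal.
Every entry (row x, col y) equals the entry (row y, col x), so H is abelian.

Yes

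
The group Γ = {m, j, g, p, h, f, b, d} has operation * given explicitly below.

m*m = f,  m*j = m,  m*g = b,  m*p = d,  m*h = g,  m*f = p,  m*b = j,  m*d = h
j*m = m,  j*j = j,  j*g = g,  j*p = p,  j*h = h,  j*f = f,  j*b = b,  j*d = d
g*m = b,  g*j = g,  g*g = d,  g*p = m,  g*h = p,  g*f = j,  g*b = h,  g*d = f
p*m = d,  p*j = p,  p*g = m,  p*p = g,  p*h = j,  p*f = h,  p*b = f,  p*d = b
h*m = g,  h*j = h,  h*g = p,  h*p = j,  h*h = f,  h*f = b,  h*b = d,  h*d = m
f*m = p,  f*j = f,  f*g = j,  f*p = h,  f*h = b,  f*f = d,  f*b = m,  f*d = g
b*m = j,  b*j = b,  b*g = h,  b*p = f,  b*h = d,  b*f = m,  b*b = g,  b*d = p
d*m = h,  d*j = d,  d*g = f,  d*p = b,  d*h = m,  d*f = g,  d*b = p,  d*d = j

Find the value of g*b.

h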